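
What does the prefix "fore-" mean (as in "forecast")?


Prefix: fore-
As in: forecast -> fore- + cast
Meaning = before


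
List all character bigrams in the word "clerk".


Word: "clerk" (length 5)
Number of bigrams = 5 - 2 + 1 = 4
  Position 0: "cl"
  Position 1: "le"
  Position 2: "er"
  Position 3: "rk"
Bigrams = "cl", "le", "er", "rk"


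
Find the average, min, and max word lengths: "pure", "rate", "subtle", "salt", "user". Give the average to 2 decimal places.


Lengths: "pure"=4, "rate"=4, "subtle"=6, "salt"=4, "user"=4
Sum = 22, Count = 5
Average = 22/5 = 4.40
= avg=4.40, min=4, max=6


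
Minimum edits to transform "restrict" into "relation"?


Word 1: "restrict" (length 8)
Word 2: "relation" (length 8)
One optimal edit sequence (insert/delete/substitute each cost 1):
  1. keep 'r'
  2. keep 'e'
  3. substitute 's' -> 'l'  (+1)
  4. substitute 't' -> 'a'  (+1)
  5. substitute 'r' -> 't'  (+1)
  6. keep 'i'
  7. substitute 'c' -> 'o'  (+1)
  8. substitute 't' -> 'n'  (+1)
Total edit operations: 5
Edit distance = 5


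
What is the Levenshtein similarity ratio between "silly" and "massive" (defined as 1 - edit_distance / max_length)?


Word 1: "silly" (length 5)
Word 2: "massive" (length 7)
One optimal edit sequence:
  1. insert 'm'  (+1)
  2. insert 'a'  (+1)
  3. keep 's'
  4. substitute 'i' -> 's'  (+1)
  5. substitute 'l' -> 'i'  (+1)
  6. substitute 'l' -> 'v'  (+1)
  7. substitute 'y' -> 'e'  (+1)
Edit distance = 6
Max length = max(5, 7) = 7
Similarity = 1 - 6/7
= 0.1429


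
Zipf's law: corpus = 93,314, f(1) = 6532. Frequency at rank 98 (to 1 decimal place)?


Zipf's law: f(r) = f(1) / r
f(1) = 6532
f(98) = 6532 / 98
= 66.7 occurrences


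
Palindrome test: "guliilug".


Word: "guliilug"
Reversed: "guliilug"
Forward == Backward? guliilug == guliilug
Palindrome = Yes


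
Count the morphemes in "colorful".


Word: "colorful"
Morphemes: color / -ful
Each morpheme carries meaning
= 2 morphemes


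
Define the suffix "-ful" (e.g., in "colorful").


Suffix: -ful
Example: colorful = color + -ful
Meaning = full of


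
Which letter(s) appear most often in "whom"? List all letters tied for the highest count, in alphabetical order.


Word: "whom"
Letter counts:
  'h': 1
  'm': 1
  'o': 1
  'w': 1
Maximum count = 1
Most frequent = 'h', 'm', 'o', 'w' (1 time each)


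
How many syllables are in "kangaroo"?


Word: "kangaroo"
Syllable breakdown: kan · ga · roo
Counting: 3 parts
= 3 syllables


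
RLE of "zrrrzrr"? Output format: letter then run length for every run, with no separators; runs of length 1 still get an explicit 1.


String: "zrrrzrr"
Scanning for consecutive runs:
  'z' x 1
  'r' x 3
  'z' x 1
  'r' x 2
RLE = "z1r3z1r2"


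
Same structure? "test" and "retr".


Pattern of "test": [0, 1, 2, 0]
Pattern of "retr": [0, 1, 2, 0]
Patterns match
Same pattern = Yes


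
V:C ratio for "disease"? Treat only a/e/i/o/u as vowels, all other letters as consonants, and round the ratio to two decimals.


Word: "disease"
Vowels (a,e,i,o,u): 4
Consonants: 3
Ratio = 4/3
= 1.33


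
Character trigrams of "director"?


Word: "director" (length 8)
Number of trigrams = 8 - 3 + 1 = 6
  Position 0: "dir"
  Position 1: "ire"
  Position 2: "rec"
  Position 3: "ect"
  Position 4: "cto"
  Position 5: "tor"
Trigrams = "dir", "ire", "rec", "ect", "cto", "tor"


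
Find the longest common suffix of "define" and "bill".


Word 1: "define"
Word 2: "bill"
Comparing from end:
  Pos -1: 'e' != 'l' (stop)
LCS = "" (length 0)


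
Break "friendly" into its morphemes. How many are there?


Word: "friendly"
Morphemes: friend | -ly
Each morpheme carries meaning
= 2 morphemes


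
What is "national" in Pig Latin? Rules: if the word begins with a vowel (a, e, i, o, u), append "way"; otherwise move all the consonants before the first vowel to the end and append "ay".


Word: "national"
Starts with consonant(s) → move to end, add 'ay'
Consonant cluster: "n"
Pig Latin = "ationalnay"


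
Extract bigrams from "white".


Word: "white" (length 5)
Number of bigrams = 5 - 2 + 1 = 4
  Position 0: "wh"
  Position 1: "hi"
  Position 2: "it"
  Position 3: "te"
Bigrams = "wh", "hi", "it", "te"


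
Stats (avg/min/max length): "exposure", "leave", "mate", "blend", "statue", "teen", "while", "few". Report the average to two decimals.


Lengths: "exposure"=8, "leave"=5, "mate"=4, "blend"=5, "statue"=6, "teen"=4, "while"=5, "few"=3
Sum = 40, Count = 8
Average = 40/8 = 5.00
= avg=5.00, min=3, max=8


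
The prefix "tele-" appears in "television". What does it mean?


Prefix: tele-
As in: television -> tele- + vision
Meaning = distant


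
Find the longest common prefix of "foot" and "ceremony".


Word 1: "foot"
Word 2: "ceremony"
Comparing from start:
  Pos 0: 'f' != 'c' (stop)
LCP = "" (length 0)


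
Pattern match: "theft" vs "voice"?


Pattern of "theft": [0, 1, 2, 3, 0]
Pattern of "voice": [0, 1, 2, 3, 4]
Patterns do not match
Same pattern = No


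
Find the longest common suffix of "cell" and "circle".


Word 1: "cell"
Word 2: "circle"
Comparing from end:
  Pos -1: 'l' != 'e' (stop)
LCS = "" (length 0)


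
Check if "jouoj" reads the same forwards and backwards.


Word: "jouoj"
Reversed: "jouoj"
Forward == Backward? jouoj == jouoj
Palindrome = Yes


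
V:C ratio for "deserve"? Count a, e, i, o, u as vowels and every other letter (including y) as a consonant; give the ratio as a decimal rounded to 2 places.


Word: "deserve"
Vowels (a,e,i,o,u): 3
Consonants: 4
Ratio = 3/4
= 0.75


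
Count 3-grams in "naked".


Word: "naked" (length 5)
Number of 3-grams = length - 3 + 1 = 5 - 3 + 1
= 3


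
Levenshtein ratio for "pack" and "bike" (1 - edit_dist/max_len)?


Word 1: "pack" (length 4)
Word 2: "bike" (length 4)
One optimal edit sequence:
  1. substitute 'p' -> 'b'  (+1)
  2. substitute 'a' -> 'i'  (+1)
  3. substitute 'c' -> 'k'  (+1)
  4. substitute 'k' -> 'e'  (+1)
Edit distance = 4
Max length = max(4, 4) = 4
Similarity = 1 - 4/4
= 0.0000


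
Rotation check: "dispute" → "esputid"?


Word: "dispute", Candidate: "esputid"
Method: check if candidate is substring of word+word
"disputedispute" contains "esputid"? No
Is rotation = No


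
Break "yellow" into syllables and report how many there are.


Word: "yellow"
Syllable breakdown: yel / low
Counting: 2 parts
= 2 syllables


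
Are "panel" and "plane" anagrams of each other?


Word 1: "panel" → sorted: aelnp
Word 2: "plane" → sorted: aelnp
Same letters? aelnp == aelnp
Anagram = Yes


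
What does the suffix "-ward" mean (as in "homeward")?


Suffix: -ward
Example: homeward (home + -ward)
Meaning = in the direction of


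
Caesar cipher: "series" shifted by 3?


Word: "series"
Shift: 3
Each letter → (letter + shift) mod 26:
  's' (18) + 3 = 21 → 'v'
  'e' (4) + 3 = 7 → 'h'
  'r' (17) + 3 = 20 → 'u'
  'i' (8) + 3 = 11 → 'l'
  'e' (4) + 3 = 7 → 'h'
  's' (18) + 3 = 21 → 'v'
Result = "vhulhv"


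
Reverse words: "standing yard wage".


Original: "standing yard wage"
Words (1..n): standing | yard | wage
Reversed (n..1): wage | yard | standing
Result = "wage yard standing"


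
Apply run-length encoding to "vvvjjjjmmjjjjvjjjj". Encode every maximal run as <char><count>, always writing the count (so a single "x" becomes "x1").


String: "vvvjjjjmmjjjjvjjjj"
Scanning for consecutive runs:
  'v' x 3
  'j' x 4
  'm' x 2
  'j' x 4
  'v' x 1
  'j' x 4
RLE = "v3j4m2j4v1j4"


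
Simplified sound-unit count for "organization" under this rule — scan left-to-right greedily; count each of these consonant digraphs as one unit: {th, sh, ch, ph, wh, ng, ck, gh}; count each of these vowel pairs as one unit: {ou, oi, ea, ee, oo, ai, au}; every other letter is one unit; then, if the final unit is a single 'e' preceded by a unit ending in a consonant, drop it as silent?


Word: "organization" (12 letters)
Left-to-right scan:
  [1] 'o' (letter)
  [2] 'r' (letter)
  [3] 'g' (letter)
  [4] 'a' (letter)
  [5] 'n' (letter)
  [6] 'i' (letter)
  [7] 'z' (letter)
  [8] 'a' (letter)
  [9] 't' (letter)
  [10] 'i' (letter)
  [11] 'o' (letter)
  [12] 'n' (letter)
Units from scan: 12
Sound units = 12 units


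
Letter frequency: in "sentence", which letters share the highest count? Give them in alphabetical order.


Word: "sentence"
Letter counts:
  'c': 1
  'e': 3
  'n': 2
  's': 1
  't': 1
Maximum count = 3
Most frequent = 'e' (3 times each)


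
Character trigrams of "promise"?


Word: "promise" (length 7)
Number of trigrams = 7 - 3 + 1 = 5
  Position 0: "pro"
  Position 1: "rom"
  Position 2: "omi"
  Position 3: "mis"
  Position 4: "ise"
Trigrams = "pro", "rom", "omi", "mis", "ise"


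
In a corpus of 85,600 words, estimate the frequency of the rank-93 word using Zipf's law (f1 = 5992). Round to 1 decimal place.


Zipf's law: f(r) = f(1) / r
f(1) = 5992
f(93) = 5992 / 93
= 64.4 occurrences


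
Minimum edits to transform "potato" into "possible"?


Word 1: "potato" (length 6)
Word 2: "possible" (length 8)
One optimal edit sequence (insert/delete/substitute each cost 1):
  1. keep 'p'
  2. keep 'o'
  3. insert 's'  (+1)
  4. insert 's'  (+1)
  5. substitute 't' -> 'i'  (+1)
  6. substitute 'a' -> 'b'  (+1)
  7. substitute 't' -> 'l'  (+1)
  8. substitute 'o' -> 'e'  (+1)
Total edit operations: 6
Edit distance = 6


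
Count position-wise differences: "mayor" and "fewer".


Comparing character by character (same length = 5):
  Pos 0: 'm' vs 'f' !=
  Pos 1: 'a' vs 'e' !=
  Pos 2: 'y' vs 'w' !=
  Pos 3: 'o' vs 'e' !=
  Pos 4: 'r' vs 'r' =
Hamming distance = 4


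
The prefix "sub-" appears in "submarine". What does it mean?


Prefix: sub-
Example: submarine (sub- + marine)
Meaning = under / below


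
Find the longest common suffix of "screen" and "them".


Word 1: "screen"
Word 2: "them"
Comparing from end:
  Pos -1: 'n' != 'm' (stop)
LCS = "" (length 0)


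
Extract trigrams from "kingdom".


Word: "kingdom" (length 7)
Number of trigrams = 7 - 3 + 1 = 5
  Position 0: "kin"
  Position 1: "ing"
  Position 2: "ngd"
  Position 3: "gdo"
  Position 4: "dom"
Trigrams = "kin", "ing", "ngd", "gdo", "dom"


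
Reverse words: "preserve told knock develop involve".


Original: "preserve told knock develop involve"
Words (1..n): preserve | told | knock | develop | involve
Reversed (n..1): involve | develop | knock | told | preserve
Result = "involve develop knock told preserve"


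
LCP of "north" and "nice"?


Word 1: "north"
Word 2: "nice"
Comparing from start:
  Pos 0: 'n' == 'n'
  Pos 1: 'o' != 'i' (stop)
LCP = "n" (length 1)


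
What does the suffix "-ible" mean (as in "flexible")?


Suffix: -ible
As in: flexible -> flex + -ible
Meaning = capable of


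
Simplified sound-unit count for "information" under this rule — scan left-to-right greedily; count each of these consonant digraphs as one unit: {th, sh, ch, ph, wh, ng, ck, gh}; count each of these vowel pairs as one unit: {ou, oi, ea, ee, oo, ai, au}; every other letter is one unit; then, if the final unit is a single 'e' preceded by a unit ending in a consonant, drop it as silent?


Word: "information" (11 letters)
Left-to-right scan:
  1. 'i' (letter)
  2. 'n' (letter)
  3. 'f' (letter)
  4. 'o' (letter)
  5. 'r' (letter)
  6. 'm' (letter)
  7. 'a' (letter)
  8. 't' (letter)
  9. 'i' (letter)
  10. 'o' (letter)
  11. 'n' (letter)
Units from scan: 11
Sound units = 11 units


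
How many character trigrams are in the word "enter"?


Word: "enter" (length 5)
Number of 3-grams = length - 3 + 1 = 5 - 3 + 1
= 3


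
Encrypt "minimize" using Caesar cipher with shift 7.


Word: "minimize"
Shift: 7
Each letter → (letter + shift) mod 26:
  'm' (12) + 7 = 19 → 't'
  'i' (8) + 7 = 15 → 'p'
  'n' (13) + 7 = 20 → 'u'
  'i' (8) + 7 = 15 → 'p'
  'm' (12) + 7 = 19 → 't'
  'i' (8) + 7 = 15 → 'p'
  'z' (25) + 7 = 6 → 'g'
  'e' (4) + 7 = 11 → 'l'
Result = "tpuptpgl"


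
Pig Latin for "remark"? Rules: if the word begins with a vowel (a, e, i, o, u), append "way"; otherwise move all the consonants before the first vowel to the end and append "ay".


Word: "remark"
Starts with consonant(s) → move to end, add 'ay'
Consonant cluster: "r"
Pig Latin = "emarkray"


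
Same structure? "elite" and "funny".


Pattern of "elite": [0, 1, 2, 3, 0]
Pattern of "funny": [0, 1, 2, 2, 3]
Patterns do not match
Same pattern = No


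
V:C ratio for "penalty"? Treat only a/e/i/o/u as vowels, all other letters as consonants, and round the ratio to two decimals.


Word: "penalty"
Vowels (a,e,i,o,u): 2
Consonants: 5
Ratio = 2/5
= 0.40


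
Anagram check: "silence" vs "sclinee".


Word 1: "silence" → sorted: ceeilns
Word 2: "sclinee" → sorted: ceeilns
Same letters? ceeilns == ceeilns
Anagram = Yes


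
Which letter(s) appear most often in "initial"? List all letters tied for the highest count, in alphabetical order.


Word: "initial"
Letter counts:
  'a': 1
  'i': 3
  'l': 1
  'n': 1
  't': 1
Maximum count = 3
Most frequent = 'i' (3 times each)


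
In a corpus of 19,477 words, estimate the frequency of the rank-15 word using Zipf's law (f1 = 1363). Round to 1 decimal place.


Zipf's law: f(r) = f(1) / r
f(1) = 1363
f(15) = 1363 / 15
= 90.9 occurrences


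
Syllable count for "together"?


Word: "together"
Syllable breakdown: to / geth / er
Counting: 3 parts
= 3 syllables


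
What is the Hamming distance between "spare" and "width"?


Comparing character by character (same length = 5):
  Pos 0: 's' vs 'w' !=
  Pos 1: 'p' vs 'i' !=
  Pos 2: 'a' vs 'd' !=
  Pos 3: 'r' vs 't' !=
  Pos 4: 'e' vs 'h' !=
Hamming distance = 5


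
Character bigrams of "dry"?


Word: "dry" (length 3)
Number of bigrams = 3 - 2 + 1 = 2
  Position 0: "dr"
  Position 1: "ry"
Bigrams = "dr", "ry"


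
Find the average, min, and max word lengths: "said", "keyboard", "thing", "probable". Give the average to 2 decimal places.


Lengths: "said"=4, "keyboard"=8, "thing"=5, "probable"=8
Sum = 25, Count = 4
Average = 25/4 = 6.25
= avg=6.25, min=4, max=8


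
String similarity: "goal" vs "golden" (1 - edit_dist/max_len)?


Word 1: "goal" (length 4)
Word 2: "golden" (length 6)
One optimal edit sequence:
  1. keep 'g'
  2. keep 'o'
  3. insert 'l'  (+1)
  4. insert 'd'  (+1)
  5. substitute 'a' -> 'e'  (+1)
  6. substitute 'l' -> 'n'  (+1)
Edit distance = 4
Max length = max(4, 6) = 6
Similarity = 1 - 4/6
= 0.3333


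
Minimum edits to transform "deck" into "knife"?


Word 1: "deck" (length 4)
Word 2: "knife" (length 5)
One optimal edit sequence (insert/delete/substitute each cost 1):
  1. insert 'k'  (+1)
  2. substitute 'd' -> 'n'  (+1)
  3. substitute 'e' -> 'i'  (+1)
  4. substitute 'c' -> 'f'  (+1)
  5. substitute 'k' -> 'e'  (+1)
Total edit operations: 5
Edit distance = 5


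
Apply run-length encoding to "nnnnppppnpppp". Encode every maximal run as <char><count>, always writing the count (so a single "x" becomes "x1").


String: "nnnnppppnpppp"
Scanning for consecutive runs:
  'n' x 4
  'p' x 4
  'n' x 1
  'p' x 4
RLE = "n4p4n1p4"


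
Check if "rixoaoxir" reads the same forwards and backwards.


Word: "rixoaoxir"
Reversed: "rixoaoxir"
Forward == Backward? rixoaoxir == rixoaoxir
Palindrome = Yes


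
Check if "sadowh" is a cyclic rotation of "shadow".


Word: "shadow", Candidate: "sadowh"
Method: check if candidate is substring of word+word
"shadowshadow" contains "sadowh"? No
Is rotation = No


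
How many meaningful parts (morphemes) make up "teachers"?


Word: "teachers"
Morphemes: teach | -er | -s
Each morpheme carries meaning
= 3 morphemes


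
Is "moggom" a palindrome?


Word: "moggom"
Reversed: "moggom"
Forward == Backward? moggom == moggom
Palindrome = Yes


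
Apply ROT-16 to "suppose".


Word: "suppose"
Shift: 16
Each letter → (letter + shift) mod 26:
  's' (18) + 16 = 8 → 'i'
  'u' (20) + 16 = 10 → 'k'
  'p' (15) + 16 = 5 → 'f'
  'p' (15) + 16 = 5 → 'f'
  'o' (14) + 16 = 4 → 'e'
  's' (18) + 16 = 8 → 'i'
  'e' (4) + 16 = 20 → 'u'
Result = "ikffeiu"


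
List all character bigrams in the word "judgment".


Word: "judgment" (length 8)
Number of bigrams = 8 - 2 + 1 = 7
  Position 0: "ju"
  Position 1: "ud"
  Position 2: "dg"
  Position 3: "gm"
  Position 4: "me"
  Position 5: "en"
  Position 6: "nt"
Bigrams = "ju", "ud", "dg", "gm", "me", "en", "nt"


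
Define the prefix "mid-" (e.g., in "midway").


Prefix: mid-
Example: midway (mid- + way)
Meaning = middle


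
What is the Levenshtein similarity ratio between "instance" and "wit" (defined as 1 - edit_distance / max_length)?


Word 1: "instance" (length 8)
Word 2: "wit" (length 3)
One optimal edit sequence:
  1. delete 'i'  (+1)
  2. substitute 'n' -> 'w'  (+1)
  3. substitute 's' -> 'i'  (+1)
  4. keep 't'
  5. delete 'a'  (+1)
  6. delete 'n'  (+1)
  7. delete 'c'  (+1)
  8. delete 'e'  (+1)
Edit distance = 7
Max length = max(8, 3) = 8
Similarity = 1 - 7/8
= 0.1250


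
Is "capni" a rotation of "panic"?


Word: "panic", Candidate: "capni"
Method: check if candidate is substring of word+word
"panicpanic" contains "capni"? No
Is rotation = No


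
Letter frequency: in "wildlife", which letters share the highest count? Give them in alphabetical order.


Word: "wildlife"
Letter counts:
  'd': 1
  'e': 1
  'f': 1
  'i': 2
  'l': 2
  'w': 1
Maximum count = 2
Most frequent = 'i', 'l' (2 times each)


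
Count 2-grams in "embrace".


Word: "embrace" (length 7)
Number of 2-grams = length - 2 + 1 = 7 - 2 + 1
= 6


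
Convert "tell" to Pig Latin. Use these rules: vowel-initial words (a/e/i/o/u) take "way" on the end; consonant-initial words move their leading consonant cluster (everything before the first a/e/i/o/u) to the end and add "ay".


Word: "tell"
Starts with consonant(s) → move to end, add 'ay'
Consonant cluster: "t"
Pig Latin = "elltay"


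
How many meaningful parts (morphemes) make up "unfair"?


Word: "unfair"
Morphemes: un- / fair
Each morpheme carries meaning
= 2 morphemes


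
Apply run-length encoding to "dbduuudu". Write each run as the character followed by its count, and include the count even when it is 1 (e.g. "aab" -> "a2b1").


String: "dbduuudu"
Scanning for consecutive runs:
  'd' x 1
  'b' x 1
  'd' x 1
  'u' x 3
  'd' x 1
  'u' x 1
RLE = "d1b1d1u3d1u1"


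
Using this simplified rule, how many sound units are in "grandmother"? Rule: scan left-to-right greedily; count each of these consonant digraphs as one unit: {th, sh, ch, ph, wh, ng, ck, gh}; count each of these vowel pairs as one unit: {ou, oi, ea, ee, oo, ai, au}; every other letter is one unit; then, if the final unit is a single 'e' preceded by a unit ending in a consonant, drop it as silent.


Word: "grandmother" (11 letters)
Left-to-right scan:
  [1] 'g' (letter)
  [2] 'r' (letter)
  [3] 'a' (letter)
  [4] 'n' (letter)
  [5] 'd' (letter)
  [6] 'm' (letter)
  [7] 'o' (letter)
  [8] 'th' (digraph)
  [9] 'e' (letter)
  [10] 'r' (letter)
Units from scan: 10
Sound units = 10 units


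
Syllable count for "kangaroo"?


Word: "kangaroo"
Syllable breakdown: kan · ga · roo
Counting: 3 parts
= 3 syllables


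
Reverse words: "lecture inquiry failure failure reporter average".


Original: "lecture inquiry failure failure reporter average"
Words (1..n): lecture | inquiry | failure | failure | reporter | average
Reversed (n..1): average | reporter | failure | failure | inquiry | lecture
Result = "average reporter failure failure inquiry lecture"


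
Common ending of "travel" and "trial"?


Word 1: "travel"
Word 2: "trial"
Comparing from end:
  Pos -1: 'l' == 'l'
  Pos -2: 'e' != 'a' (stop)
LCS = "l" (length 1)


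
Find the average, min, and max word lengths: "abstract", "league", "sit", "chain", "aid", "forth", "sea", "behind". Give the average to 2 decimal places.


Lengths: "abstract"=8, "league"=6, "sit"=3, "chain"=5, "aid"=3, "forth"=5, "sea"=3, "behind"=6
Sum = 39, Count = 8
Average = 39/8 = 4.88
= avg=4.88, min=3, max=8


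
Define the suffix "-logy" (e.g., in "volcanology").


Suffix: -logy
Example: volcanology = volcano + -logy
Meaning = study of


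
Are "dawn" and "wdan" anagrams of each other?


Word 1: "dawn" → sorted: adnw
Word 2: "wdan" → sorted: adnw
Same letters? adnw == adnw
Anagram = Yes


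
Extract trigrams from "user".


Word: "user" (length 4)
Number of trigrams = 4 - 3 + 1 = 2
  Position 0: "use"
  Position 1: "ser"
Trigrams = "use", "ser"


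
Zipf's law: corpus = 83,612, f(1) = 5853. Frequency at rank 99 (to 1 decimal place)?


Zipf's law: f(r) = f(1) / r
f(1) = 5853
f(99) = 5853 / 99
= 59.1 occurrences


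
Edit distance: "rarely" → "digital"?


Word 1: "rarely" (length 6)
Word 2: "digital" (length 7)
One optimal edit sequence (insert/delete/substitute each cost 1):
  1. insert 'd'  (+1)
  2. substitute 'r' -> 'i'  (+1)
  3. substitute 'a' -> 'g'  (+1)
  4. substitute 'r' -> 'i'  (+1)
  5. substitute 'e' -> 't'  (+1)
  6. substitute 'l' -> 'a'  (+1)
  7. substitute 'y' -> 'l'  (+1)
Total edit operations: 7
Edit distance = 7


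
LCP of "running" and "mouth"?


Word 1: "running"
Word 2: "mouth"
Comparing from start:
  Pos 0: 'r' != 'm' (stop)
LCP = "" (length 0)


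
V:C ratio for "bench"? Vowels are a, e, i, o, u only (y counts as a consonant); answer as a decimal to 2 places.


Word: "bench"
Vowels (a,e,i,o,u): 1
Consonants: 4
Ratio = 1/4
= 0.25


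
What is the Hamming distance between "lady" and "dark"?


Comparing character by character (same length = 4):
  Pos 0: 'l' vs 'd' !=
  Pos 1: 'a' vs 'a' =
  Pos 2: 'd' vs 'r' !=
  Pos 3: 'y' vs 'k' !=
Hamming distance = 3


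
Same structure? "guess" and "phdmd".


Pattern of "guess": [0, 1, 2, 3, 3]
Pattern of "phdmd": [0, 1, 2, 3, 2]
Patterns do not match
Same pattern = No


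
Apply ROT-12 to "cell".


Word: "cell"
Shift: 12
Each letter → (letter + shift) mod 26:
  'c' (2) + 12 = 14 → 'o'
  'e' (4) + 12 = 16 → 'q'
  'l' (11) + 12 = 23 → 'x'
  'l' (11) + 12 = 23 → 'x'
Result = "oqxx"


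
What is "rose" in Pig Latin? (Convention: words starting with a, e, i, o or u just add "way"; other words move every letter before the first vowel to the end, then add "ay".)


Word: "rose"
Starts with consonant(s) → move to end, add 'ay'
Consonant cluster: "r"
Pig Latin = "oseray"


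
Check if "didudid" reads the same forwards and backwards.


Word: "didudid"
Reversed: "didudid"
Forward == Backward? didudid == didudid
Palindrome = Yes


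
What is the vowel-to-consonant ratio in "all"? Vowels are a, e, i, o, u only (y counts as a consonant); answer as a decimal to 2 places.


Word: "all"
Vowels (a,e,i,o,u): 1
Consonants: 2
Ratio = 1/2
= 0.50


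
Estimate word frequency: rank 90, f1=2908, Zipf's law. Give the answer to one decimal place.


Zipf's law: f(r) = f(1) / r
f(1) = 2908
f(90) = 2908 / 90
= 32.3 occurrences


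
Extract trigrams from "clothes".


Word: "clothes" (length 7)
Number of trigrams = 7 - 3 + 1 = 5
  Position 0: "clo"
  Position 1: "lot"
  Position 2: "oth"
  Position 3: "the"
  Position 4: "hes"
Trigrams = "clo", "lot", "oth", "the", "hes"


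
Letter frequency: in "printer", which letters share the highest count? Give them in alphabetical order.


Word: "printer"
Letter counts:
  'e': 1
  'i': 1
  'n': 1
  'p': 1
  'r': 2
  't': 1
Maximum count = 2
Most frequent = 'r' (2 times each)


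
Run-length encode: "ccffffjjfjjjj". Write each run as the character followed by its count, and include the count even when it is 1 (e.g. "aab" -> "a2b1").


String: "ccffffjjfjjjj"
Scanning for consecutive runs:
  'c' x 2
  'f' x 4
  'j' x 2
  'f' x 1
  'j' x 4
RLE = "c2f4j2f1j4"


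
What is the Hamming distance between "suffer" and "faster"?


Comparing character by character (same length = 6):
  Pos 0: 's' vs 'f' !=
  Pos 1: 'u' vs 'a' !=
  Pos 2: 'f' vs 's' !=
  Pos 3: 'f' vs 't' !=
  Pos 4: 'e' vs 'e' =
  Pos 5: 'r' vs 'r' =
Hamming distance = 4


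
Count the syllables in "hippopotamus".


Word: "hippopotamus"
Syllable breakdown: hip / po / pot / a / mus
Counting: 5 parts
= 5 syllables


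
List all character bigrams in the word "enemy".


Word: "enemy" (length 5)
Number of bigrams = 5 - 2 + 1 = 4
  Position 0: "en"
  Position 1: "ne"
  Position 2: "em"
  Position 3: "my"
Bigrams = "en", "ne", "em", "my"


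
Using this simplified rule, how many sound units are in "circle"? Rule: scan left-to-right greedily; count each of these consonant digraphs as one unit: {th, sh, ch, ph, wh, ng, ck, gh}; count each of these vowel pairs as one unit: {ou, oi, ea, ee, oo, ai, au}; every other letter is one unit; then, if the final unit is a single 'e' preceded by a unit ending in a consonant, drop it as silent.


Word: "circle" (6 letters)
Left-to-right scan:
  [1] 'c' (letter)
  [2] 'i' (letter)
  [3] 'r' (letter)
  [4] 'c' (letter)
  [5] 'l' (letter)
  [6] 'e' (letter)
Units from scan: 6
Final unit is 'e' after a consonant -> drop as silent (-1)
Sound units = 5 units


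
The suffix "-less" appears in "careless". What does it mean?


Suffix: -less
As in: careless -> care + -less
Meaning = without


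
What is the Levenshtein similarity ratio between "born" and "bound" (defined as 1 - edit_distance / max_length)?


Word 1: "born" (length 4)
Word 2: "bound" (length 5)
One optimal edit sequence:
  1. keep 'b'
  2. keep 'o'
  3. substitute 'r' -> 'u'  (+1)
  4. keep 'n'
  5. insert 'd'  (+1)
Edit distance = 2
Max length = max(4, 5) = 5
Similarity = 1 - 2/5
= 0.6000


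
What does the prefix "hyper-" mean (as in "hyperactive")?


Prefix: hyper-
Example: hyperactive (hyper- + active)
Meaning = over / excessive


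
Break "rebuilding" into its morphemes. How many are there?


Word: "rebuilding"
Morphemes: re- / build / -ing
Each morpheme carries meaning
= 3 morphemes


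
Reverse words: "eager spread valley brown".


Original: "eager spread valley brown"
Words (1..n): eager | spread | valley | brown
Reversed (n..1): brown | valley | spread | eager
Result = "brown valley spread eager"


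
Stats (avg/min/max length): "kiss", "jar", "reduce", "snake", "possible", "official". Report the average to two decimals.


Lengths: "kiss"=4, "jar"=3, "reduce"=6, "snake"=5, "possible"=8, "official"=8
Sum = 34, Count = 6
Average = 34/6 = 5.67
= avg=5.67, min=3, max=8


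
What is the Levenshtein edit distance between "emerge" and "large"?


Word 1: "emerge" (length 6)
Word 2: "large" (length 5)
One optimal edit sequence (insert/delete/substitute each cost 1):
  1. delete 'e'  (+1)
  2. substitute 'm' -> 'l'  (+1)
  3. substitute 'e' -> 'a'  (+1)
  4. keep 'r'
  5. keep 'g'
  6. keep 'e'
Total edit operations: 3
Edit distance = 3


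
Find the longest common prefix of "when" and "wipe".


Word 1: "when"
Word 2: "wipe"
Comparing from start:
  Pos 0: 'w' == 'w'
  Pos 1: 'h' != 'i' (stop)
LCP = "w" (length 1)


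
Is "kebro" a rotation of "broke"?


Word: "broke", Candidate: "kebro"
Method: check if candidate is substring of word+word
"brokebroke" contains "kebro"? Yes
Is rotation = Yes


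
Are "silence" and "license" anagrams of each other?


Word 1: "silence" → sorted: ceeilns
Word 2: "license" → sorted: ceeilns
Same letters? ceeilns == ceeilns
Anagram = Yes


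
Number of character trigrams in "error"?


Word: "error" (length 5)
Number of 3-grams = length - 3 + 1 = 5 - 3 + 1
= 3


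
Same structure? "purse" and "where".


Pattern of "purse": [0, 1, 2, 3, 4]
Pattern of "where": [0, 1, 2, 3, 2]
Patterns do not match
Same pattern = No


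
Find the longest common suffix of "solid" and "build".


Word 1: "solid"
Word 2: "build"
Comparing from end:
  Pos -1: 'd' == 'd'
  Pos -2: 'i' != 'l' (stop)
LCS = "d" (length 1)


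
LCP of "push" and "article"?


Word 1: "push"
Word 2: "article"
Comparing from start:
  Pos 0: 'p' != 'a' (stop)
LCP = "" (length 0)


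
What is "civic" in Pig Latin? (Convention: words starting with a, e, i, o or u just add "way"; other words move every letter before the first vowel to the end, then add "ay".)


Word: "civic"
Starts with consonant(s) → move to end, add 'ay'
Consonant cluster: "c"
Pig Latin = "iviccay"


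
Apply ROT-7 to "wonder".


Word: "wonder"
Shift: 7
Each letter → (letter + shift) mod 26:
  'w' (22) + 7 = 3 → 'd'
  'o' (14) + 7 = 21 → 'v'
  'n' (13) + 7 = 20 → 'u'
  'd' (3) + 7 = 10 → 'k'
  'e' (4) + 7 = 11 → 'l'
  'r' (17) + 7 = 24 → 'y'
Result = "dvukly"


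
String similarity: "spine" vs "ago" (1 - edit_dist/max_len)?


Word 1: "spine" (length 5)
Word 2: "ago" (length 3)
One optimal edit sequence:
  1. delete 's'  (+1)
  2. delete 'p'  (+1)
  3. substitute 'i' -> 'a'  (+1)
  4. substitute 'n' -> 'g'  (+1)
  5. substitute 'e' -> 'o'  (+1)
Edit distance = 5
Max length = max(5, 3) = 5
Similarity = 1 - 5/5
= 0.0000


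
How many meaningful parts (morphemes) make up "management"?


Word: "management"
Morphemes: manage | -ment
Each morpheme carries meaning
= 2 morphemes


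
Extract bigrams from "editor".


Word: "editor" (length 6)
Number of bigrams = 6 - 2 + 1 = 5
  Position 0: "ed"
  Position 1: "di"
  Position 2: "it"
  Position 3: "to"
  Position 4: "or"
Bigrams = "ed", "di", "it", "to", "or"


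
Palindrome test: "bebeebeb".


Word: "bebeebeb"
Reversed: "bebeebeb"
Forward == Backward? bebeebeb == bebeebeb
Palindrome = Yes


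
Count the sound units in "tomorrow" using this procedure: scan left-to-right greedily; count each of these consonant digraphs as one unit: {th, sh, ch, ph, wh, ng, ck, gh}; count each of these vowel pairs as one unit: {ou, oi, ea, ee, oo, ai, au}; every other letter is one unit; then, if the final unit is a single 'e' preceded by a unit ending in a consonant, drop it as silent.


Word: "tomorrow" (8 letters)
Left-to-right scan:
  [1] 't' (letter)
  [2] 'o' (letter)
  [3] 'm' (letter)
  [4] 'o' (letter)
  [5] 'r' (letter)
  [6] 'r' (letter)
  [7] 'o' (letter)
  [8] 'w' (letter)
Units from scan: 8
Sound units = 8 units


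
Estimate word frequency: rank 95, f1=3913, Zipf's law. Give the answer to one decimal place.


Zipf's law: f(r) = f(1) / r
f(1) = 3913
f(95) = 3913 / 95
= 41.2 occurrences


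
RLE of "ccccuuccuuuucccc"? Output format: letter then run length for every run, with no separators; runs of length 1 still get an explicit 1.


String: "ccccuuccuuuucccc"
Scanning for consecutive runs:
  'c' x 4
  'u' x 2
  'c' x 2
  'u' x 4
  'c' x 4
RLE = "c4u2c2u4c4"


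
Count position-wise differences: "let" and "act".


Comparing character by character (same length = 3):
  Pos 0: 'l' vs 'a' !=
  Pos 1: 'e' vs 'c' !=
  Pos 2: 't' vs 't' =
Hamming distance = 2


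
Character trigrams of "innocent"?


Word: "innocent" (length 8)
Number of trigrams = 8 - 3 + 1 = 6
  Position 0: "inn"
  Position 1: "nno"
  Position 2: "noc"
  Position 3: "oce"
  Position 4: "cen"
  Position 5: "ent"
Trigrams = "inn", "nno", "noc", "oce", "cen", "ent"


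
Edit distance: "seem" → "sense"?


Word 1: "seem" (length 4)
Word 2: "sense" (length 5)
One optimal edit sequence (insert/delete/substitute each cost 1):
  1. keep 's'
  2. keep 'e'
  3. insert 'n'  (+1)
  4. substitute 'e' -> 's'  (+1)
  5. substitute 'm' -> 'e'  (+1)
Total edit operations: 3
Edit distance = 3


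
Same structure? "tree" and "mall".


Pattern of "tree": [0, 1, 2, 2]
Pattern of "mall": [0, 1, 2, 2]
Patterns match
Same pattern = Yes


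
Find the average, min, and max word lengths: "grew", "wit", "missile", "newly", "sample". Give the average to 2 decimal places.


Lengths: "grew"=4, "wit"=3, "missile"=7, "newly"=5, "sample"=6
Sum = 25, Count = 5
Average = 25/5 = 5.00
= avg=5.00, min=3, max=7


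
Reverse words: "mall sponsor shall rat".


Original: "mall sponsor shall rat"
Words (1..n): mall | sponsor | shall | rat
Reversed (n..1): rat | shall | sponsor | mall
Result = "rat shall sponsor mall"


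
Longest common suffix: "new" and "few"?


Word 1: "new"
Word 2: "few"
Comparing from end:
  Pos -1: 'w' == 'w'
  Pos -2: 'e' == 'e'
  Pos -3: 'n' != 'f' (stop)
LCS = "ew" (length 2)


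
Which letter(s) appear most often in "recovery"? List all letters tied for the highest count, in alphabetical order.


Word: "recovery"
Letter counts:
  'c': 1
  'e': 2
  'o': 1
  'r': 2
  'v': 1
  'y': 1
Maximum count = 2
Most frequent = 'e', 'r' (2 times each)


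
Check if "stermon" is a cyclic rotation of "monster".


Word: "monster", Candidate: "stermon"
Method: check if candidate is substring of word+word
"monstermonster" contains "stermon"? Yes
Is rotation = Yes


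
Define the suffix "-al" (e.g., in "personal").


Suffix: -al
As in: personal -> person + -al
Meaning = relating to


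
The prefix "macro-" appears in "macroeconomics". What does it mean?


Prefix: macro-
Example: macroeconomics (macro- + economics)
Meaning = large


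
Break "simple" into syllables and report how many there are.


Word: "simple"
Syllable breakdown: sim-ple
Counting: 2 parts
= 2 syllables


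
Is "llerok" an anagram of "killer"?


Word 1: "killer" → sorted: eikllr
Word 2: "llerok" → sorted: ekllor
Same letters? eikllr != ekllor
Anagram = No


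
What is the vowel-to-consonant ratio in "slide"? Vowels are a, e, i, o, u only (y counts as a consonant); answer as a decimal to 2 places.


Word: "slide"
Vowels (a,e,i,o,u): 2
Consonants: 3
Ratio = 2/3
= 0.67


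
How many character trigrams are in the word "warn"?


Word: "warn" (length 4)
Number of 3-grams = length - 3 + 1 = 4 - 3 + 1
= 2


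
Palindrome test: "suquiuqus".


Word: "suquiuqus"
Reversed: "suquiuqus"
Forward == Backward? suquiuqus == suquiuqus
Palindrome = Yes


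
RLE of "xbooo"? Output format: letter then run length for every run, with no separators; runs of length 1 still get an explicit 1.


String: "xbooo"
Scanning for consecutive runs:
  'x' x 1
  'b' x 1
  'o' x 3
RLE = "x1b1o3"


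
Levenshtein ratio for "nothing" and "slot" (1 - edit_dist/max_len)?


Word 1: "nothing" (length 7)
Word 2: "slot" (length 4)
One optimal edit sequence:
  1. insert 's'  (+1)
  2. substitute 'n' -> 'l'  (+1)
  3. keep 'o'
  4. keep 't'
  5. delete 'h'  (+1)
  6. delete 'i'  (+1)
  7. delete 'n'  (+1)
  8. delete 'g'  (+1)
Edit distance = 6
Max length = max(7, 4) = 7
Similarity = 1 - 6/7
= 0.1429


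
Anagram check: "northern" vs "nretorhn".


Word 1: "northern" → sorted: ehnnorrt
Word 2: "nretorhn" → sorted: ehnnorrt
Same letters? ehnnorrt == ehnnorrt
Anagram = Yes


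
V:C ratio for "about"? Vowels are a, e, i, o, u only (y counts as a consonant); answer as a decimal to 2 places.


Word: "about"
Vowels (a,e,i,o,u): 3
Consonants: 2
Ratio = 3/2
= 1.50


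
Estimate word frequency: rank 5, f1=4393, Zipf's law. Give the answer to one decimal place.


Zipf's law: f(r) = f(1) / r
f(1) = 4393
f(5) = 4393 / 5
= 878.6 occurrences


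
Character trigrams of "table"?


Word: "table" (length 5)
Number of trigrams = 5 - 3 + 1 = 3
  Position 0: "tab"
  Position 1: "abl"
  Position 2: "ble"
Trigrams = "tab", "abl", "ble"


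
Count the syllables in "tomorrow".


Word: "tomorrow"
Syllable breakdown: to · mor · row
Counting: 3 parts
= 3 syllables


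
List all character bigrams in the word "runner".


Word: "runner" (length 6)
Number of bigrams = 6 - 2 + 1 = 5
  Position 0: "ru"
  Position 1: "un"
  Position 2: "nn"
  Position 3: "ne"
  Position 4: "er"
Bigrams = "ru", "un", "nn", "ne", "er"


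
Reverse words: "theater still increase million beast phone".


Original: "theater still increase million beast phone"
Words (1..n): theater | still | increase | million | beast | phone
Reversed (n..1): phone | beast | million | increase | still | theater
Result = "phone beast million increase still theater"


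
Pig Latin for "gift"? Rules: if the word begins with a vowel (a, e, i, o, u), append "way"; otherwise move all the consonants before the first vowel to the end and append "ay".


Word: "gift"
Starts with consonant(s) → move to end, add 'ay'
Consonant cluster: "g"
Pig Latin = "iftgay"


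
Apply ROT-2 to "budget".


Word: "budget"
Shift: 2
Each letter → (letter + shift) mod 26:
  'b' (1) + 2 = 3 → 'd'
  'u' (20) + 2 = 22 → 'w'
  'd' (3) + 2 = 5 → 'f'
  'g' (6) + 2 = 8 → 'i'
  'e' (4) + 2 = 6 → 'g'
  't' (19) + 2 = 21 → 'v'
Result = "dwfigv"


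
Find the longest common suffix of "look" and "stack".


Word 1: "look"
Word 2: "stack"
Comparing from end:
  Pos -1: 'k' == 'k'
  Pos -2: 'o' != 'c' (stop)
LCS = "k" (length 1)


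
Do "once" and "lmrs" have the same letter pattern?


Pattern of "once": [0, 1, 2, 3]
Pattern of "lmrs": [0, 1, 2, 3]
Patterns match
Same pattern = Yes


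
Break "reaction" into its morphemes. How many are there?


Word: "reaction"
Morphemes: re- / act / -ion
Each morpheme carries meaning
= 3 morphemes


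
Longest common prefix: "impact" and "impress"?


Word 1: "impact"
Word 2: "impress"
Comparing from start:
  Pos 0: 'i' == 'i'
  Pos 1: 'm' == 'm'
  Pos 2: 'p' == 'p'
  Pos 3: 'a' != 'r' (stop)
LCP = "imp" (length 3)


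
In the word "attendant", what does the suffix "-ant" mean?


Suffix: -ant
Example: attendant = attend + -ant
Meaning = one who / that which


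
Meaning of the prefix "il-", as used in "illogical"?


Prefix: il-
Example: illogical = il- + logical
Meaning = not


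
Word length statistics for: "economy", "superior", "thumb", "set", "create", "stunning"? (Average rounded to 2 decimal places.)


Lengths: "economy"=7, "superior"=8, "thumb"=5, "set"=3, "create"=6, "stunning"=8
Sum = 37, Count = 6
Average = 37/6 = 6.17
= avg=6.17, min=3, max=8


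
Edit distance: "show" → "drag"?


Word 1: "show" (length 4)
Word 2: "drag" (length 4)
One optimal edit sequence (insert/delete/substitute each cost 1):
  1. substitute 's' -> 'd'  (+1)
  2. substitute 'h' -> 'r'  (+1)
  3. substitute 'o' -> 'a'  (+1)
  4. substitute 'w' -> 'g'  (+1)
Total edit operations: 4
Edit distance = 4


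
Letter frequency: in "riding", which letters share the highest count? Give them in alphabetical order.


Word: "riding"
Letter counts:
  'd': 1
  'g': 1
  'i': 2
  'n': 1
  'r': 1
Maximum count = 2
Most frequent = 'i' (2 times each)


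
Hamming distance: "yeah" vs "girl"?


Comparing character by character (same length = 4):
  Pos 0: 'y' vs 'g' !=
  Pos 1: 'e' vs 'i' !=
  Pos 2: 'a' vs 'r' !=
  Pos 3: 'h' vs 'l' !=
Hamming distance = 4


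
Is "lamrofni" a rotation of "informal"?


Word: "informal", Candidate: "lamrofni"
Method: check if candidate is substring of word+word
"informalinformal" contains "lamrofni"? No
Is rotation = No


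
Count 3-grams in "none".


Word: "none" (length 4)
Number of 3-grams = length - 3 + 1 = 4 - 3 + 1
= 2


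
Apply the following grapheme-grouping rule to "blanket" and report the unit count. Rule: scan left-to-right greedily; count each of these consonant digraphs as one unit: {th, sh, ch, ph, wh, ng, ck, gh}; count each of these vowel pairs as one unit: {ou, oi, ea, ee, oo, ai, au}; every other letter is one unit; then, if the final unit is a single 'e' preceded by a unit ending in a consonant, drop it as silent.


Word: "blanket" (7 letters)
Left-to-right scan:
  [1] 'b' (letter)
  [2] 'l' (letter)
  [3] 'a' (letter)
  [4] 'n' (letter)
  [5] 'k' (letter)
  [6] 'e' (letter)
  [7] 't' (letter)
Units from scan: 7
Sound units = 7 units


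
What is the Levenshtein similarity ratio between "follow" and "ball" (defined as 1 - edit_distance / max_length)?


Word 1: "follow" (length 6)
Word 2: "ball" (length 4)
One optimal edit sequence:
  1. substitute 'f' -> 'b'  (+1)
  2. substitute 'o' -> 'a'  (+1)
  3. keep 'l'
  4. keep 'l'
  5. delete 'o'  (+1)
  6. delete 'w'  (+1)
Edit distance = 4
Max length = max(6, 4) = 6
Similarity = 1 - 4/6
= 0.3333
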